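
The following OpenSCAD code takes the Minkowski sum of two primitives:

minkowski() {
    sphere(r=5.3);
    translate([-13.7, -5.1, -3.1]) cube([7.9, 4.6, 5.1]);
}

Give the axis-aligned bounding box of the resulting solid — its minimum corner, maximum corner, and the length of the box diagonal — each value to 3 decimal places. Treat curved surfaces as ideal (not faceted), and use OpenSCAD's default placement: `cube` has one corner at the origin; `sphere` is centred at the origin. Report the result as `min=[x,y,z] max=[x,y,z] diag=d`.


min=[-19.000,-10.400,-8.400] max=[-0.500,4.800,7.300] diag=28.632

A = translate([-13.7, -5.1, -3.1]) cube([7.9, 4.6, 5.1]) → bbox [-13.7,-5.1,-3.1] .. [-5.8,-0.5,2]
B = sphere(r=5.3) → bbox [-5.3,-5.3,-5.3] .. [5.3,5.3,5.3]
lo = A.lo+B.lo = [-13.7-5.3, -5.1-5.3, -3.1-5.3] = [-19.000,-10.400,-8.400]
hi = A.hi+B.hi = [-5.8+5.3, -0.5+5.3, 2+5.3] = [-0.500,4.800,7.300]
diag = √(18.5²+15.2²+15.7²) = √819.78 = 28.632


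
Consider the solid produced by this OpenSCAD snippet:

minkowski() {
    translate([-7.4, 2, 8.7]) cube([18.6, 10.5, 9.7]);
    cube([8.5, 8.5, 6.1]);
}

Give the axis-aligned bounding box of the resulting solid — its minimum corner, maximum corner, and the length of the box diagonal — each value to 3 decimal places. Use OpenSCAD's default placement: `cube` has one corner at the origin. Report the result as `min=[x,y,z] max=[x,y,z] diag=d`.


A = translate([-7.4, 2, 8.7]) cube([18.6, 10.5, 9.7]) → bbox [-7.4,2,8.7] .. [11.2,12.5,18.4]
B = cube([8.5, 8.5, 6.1]) → bbox [0,0,0] .. [8.5,8.5,6.1]
lo = A.lo+B.lo = [-7.4+0, 2+0, 8.7+0] = [-7.400,2.000,8.700]
hi = A.hi+B.hi = [11.2+8.5, 12.5+8.5, 18.4+6.1] = [19.700,21.000,24.500]
diag = √(27.1²+19²+15.8²) = √1345.05 = 36.675

min=[-7.400,2.000,8.700] max=[19.700,21.000,24.500] diag=36.675


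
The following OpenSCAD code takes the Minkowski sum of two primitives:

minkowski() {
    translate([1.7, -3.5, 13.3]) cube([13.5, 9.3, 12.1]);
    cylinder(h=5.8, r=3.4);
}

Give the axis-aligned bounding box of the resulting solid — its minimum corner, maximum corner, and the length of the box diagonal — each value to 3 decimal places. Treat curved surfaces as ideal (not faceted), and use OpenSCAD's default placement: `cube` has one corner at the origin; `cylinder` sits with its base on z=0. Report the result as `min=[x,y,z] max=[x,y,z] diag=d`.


A = translate([1.7, -3.5, 13.3]) cube([13.5, 9.3, 12.1]) → bbox [1.7,-3.5,13.3] .. [15.2,5.8,25.4]
B = cylinder(h=5.8, r=3.4) → bbox [-3.4,-3.4,0] .. [3.4,3.4,5.8]
lo = A.lo+B.lo = [1.7-3.4, -3.5-3.4, 13.3+0] = [-1.700,-6.900,13.300]
hi = A.hi+B.hi = [15.2+3.4, 5.8+3.4, 25.4+5.8] = [18.600,9.200,31.200]
diag = √(20.3²+16.1²+17.9²) = √991.71 = 31.491

min=[-1.700,-6.900,13.300] max=[18.600,9.200,31.200] diag=31.491


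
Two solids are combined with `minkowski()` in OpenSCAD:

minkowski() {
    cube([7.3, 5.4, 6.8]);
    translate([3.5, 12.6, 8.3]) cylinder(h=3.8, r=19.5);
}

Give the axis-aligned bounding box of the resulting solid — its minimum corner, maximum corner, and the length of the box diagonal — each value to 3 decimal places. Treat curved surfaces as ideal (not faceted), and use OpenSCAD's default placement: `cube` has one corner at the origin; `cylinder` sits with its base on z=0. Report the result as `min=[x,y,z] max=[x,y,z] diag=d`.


A = translate([3.5, 12.6, 8.3]) cylinder(h=3.8, r=19.5) → bbox [-16,-6.9,8.3] .. [23,32.1,12.1]
B = cube([7.3, 5.4, 6.8]) → bbox [0,0,0] .. [7.3,5.4,6.8]
lo = A.lo+B.lo = [-16+0, -6.9+0, 8.3+0] = [-16.000,-6.900,8.300]
hi = A.hi+B.hi = [23+7.3, 32.1+5.4, 12.1+6.8] = [30.300,37.500,18.900]
diag = √(46.3²+44.4²+10.6²) = √4227.41 = 65.019

min=[-16.000,-6.900,8.300] max=[30.300,37.500,18.900] diag=65.019


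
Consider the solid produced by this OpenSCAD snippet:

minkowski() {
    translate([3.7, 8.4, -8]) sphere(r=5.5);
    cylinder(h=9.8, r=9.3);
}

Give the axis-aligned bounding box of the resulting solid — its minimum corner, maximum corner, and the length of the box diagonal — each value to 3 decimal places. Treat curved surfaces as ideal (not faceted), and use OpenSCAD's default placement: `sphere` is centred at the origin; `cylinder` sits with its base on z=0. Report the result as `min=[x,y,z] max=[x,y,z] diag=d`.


min=[-11.100,-6.400,-13.500] max=[18.500,23.200,7.300] diag=46.744

A = translate([3.7, 8.4, -8]) sphere(r=5.5) → bbox [-1.8,2.9,-13.5] .. [9.2,13.9,-2.5]
B = cylinder(h=9.8, r=9.3) → bbox [-9.3,-9.3,0] .. [9.3,9.3,9.8]
lo = A.lo+B.lo = [-1.8-9.3, 2.9-9.3, -13.5+0] = [-11.100,-6.400,-13.500]
hi = A.hi+B.hi = [9.2+9.3, 13.9+9.3, -2.5+9.8] = [18.500,23.200,7.300]
diag = √(29.6²+29.6²+20.8²) = √2184.96 = 46.744


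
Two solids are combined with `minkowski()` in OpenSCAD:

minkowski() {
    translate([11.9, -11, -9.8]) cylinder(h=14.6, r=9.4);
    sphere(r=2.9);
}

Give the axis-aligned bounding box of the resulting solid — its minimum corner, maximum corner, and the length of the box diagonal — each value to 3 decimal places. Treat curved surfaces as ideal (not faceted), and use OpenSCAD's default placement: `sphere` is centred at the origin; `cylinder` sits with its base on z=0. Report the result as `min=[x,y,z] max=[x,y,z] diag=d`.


A = translate([11.9, -11, -9.8]) cylinder(h=14.6, r=9.4) → bbox [2.5,-20.4,-9.8] .. [21.3,-1.6,4.8]
B = sphere(r=2.9) → bbox [-2.9,-2.9,-2.9] .. [2.9,2.9,2.9]
lo = A.lo+B.lo = [2.5-2.9, -20.4-2.9, -9.8-2.9] = [-0.400,-23.300,-12.700]
hi = A.hi+B.hi = [21.3+2.9, -1.6+2.9, 4.8+2.9] = [24.200,1.300,7.700]
diag = √(24.6²+24.6²+20.4²) = √1626.48 = 40.330

min=[-0.400,-23.300,-12.700] max=[24.200,1.300,7.700] diag=40.330


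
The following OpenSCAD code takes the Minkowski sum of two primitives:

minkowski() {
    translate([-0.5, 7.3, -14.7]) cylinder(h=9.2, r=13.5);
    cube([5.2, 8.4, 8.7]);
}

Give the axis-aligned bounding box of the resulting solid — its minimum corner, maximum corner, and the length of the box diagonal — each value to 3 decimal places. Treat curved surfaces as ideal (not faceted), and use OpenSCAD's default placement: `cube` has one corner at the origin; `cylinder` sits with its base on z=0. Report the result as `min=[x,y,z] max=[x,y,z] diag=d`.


A = translate([-0.5, 7.3, -14.7]) cylinder(h=9.2, r=13.5) → bbox [-14,-6.2,-14.7] .. [13,20.8,-5.5]
B = cube([5.2, 8.4, 8.7]) → bbox [0,0,0] .. [5.2,8.4,8.7]
lo = A.lo+B.lo = [-14+0, -6.2+0, -14.7+0] = [-14.000,-6.200,-14.700]
hi = A.hi+B.hi = [13+5.2, 20.8+8.4, -5.5+8.7] = [18.200,29.200,3.200]
diag = √(32.2²+35.4²+17.9²) = √2610.41 = 51.092

min=[-14.000,-6.200,-14.700] max=[18.200,29.200,3.200] diag=51.092


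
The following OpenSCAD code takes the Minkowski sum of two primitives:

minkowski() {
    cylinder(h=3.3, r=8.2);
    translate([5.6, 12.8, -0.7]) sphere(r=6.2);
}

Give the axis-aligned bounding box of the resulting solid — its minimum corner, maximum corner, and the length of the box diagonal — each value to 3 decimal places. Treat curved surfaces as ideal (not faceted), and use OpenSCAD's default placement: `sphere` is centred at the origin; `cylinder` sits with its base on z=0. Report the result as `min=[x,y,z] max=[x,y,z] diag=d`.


min=[-8.800,-1.600,-6.900] max=[20.000,27.200,8.800] diag=43.651

A = translate([5.6, 12.8, -0.7]) sphere(r=6.2) → bbox [-0.6,6.6,-6.9] .. [11.8,19,5.5]
B = cylinder(h=3.3, r=8.2) → bbox [-8.2,-8.2,0] .. [8.2,8.2,3.3]
lo = A.lo+B.lo = [-0.6-8.2, 6.6-8.2, -6.9+0] = [-8.800,-1.600,-6.900]
hi = A.hi+B.hi = [11.8+8.2, 19+8.2, 5.5+3.3] = [20.000,27.200,8.800]
diag = √(28.8²+28.8²+15.7²) = √1905.37 = 43.651


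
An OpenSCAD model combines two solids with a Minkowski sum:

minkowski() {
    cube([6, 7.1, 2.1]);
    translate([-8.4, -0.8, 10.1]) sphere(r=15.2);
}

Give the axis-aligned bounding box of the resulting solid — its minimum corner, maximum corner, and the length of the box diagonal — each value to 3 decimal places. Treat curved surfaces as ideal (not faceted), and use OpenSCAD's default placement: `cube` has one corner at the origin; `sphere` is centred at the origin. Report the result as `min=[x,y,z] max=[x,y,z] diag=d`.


A = translate([-8.4, -0.8, 10.1]) sphere(r=15.2) → bbox [-23.6,-16,-5.1] .. [6.8,14.4,25.3]
B = cube([6, 7.1, 2.1]) → bbox [0,0,0] .. [6,7.1,2.1]
lo = A.lo+B.lo = [-23.6+0, -16+0, -5.1+0] = [-23.600,-16.000,-5.100]
hi = A.hi+B.hi = [6.8+6, 14.4+7.1, 25.3+2.1] = [12.800,21.500,27.400]
diag = √(36.4²+37.5²+32.5²) = √3787.46 = 61.542

min=[-23.600,-16.000,-5.100] max=[12.800,21.500,27.400] diag=61.542


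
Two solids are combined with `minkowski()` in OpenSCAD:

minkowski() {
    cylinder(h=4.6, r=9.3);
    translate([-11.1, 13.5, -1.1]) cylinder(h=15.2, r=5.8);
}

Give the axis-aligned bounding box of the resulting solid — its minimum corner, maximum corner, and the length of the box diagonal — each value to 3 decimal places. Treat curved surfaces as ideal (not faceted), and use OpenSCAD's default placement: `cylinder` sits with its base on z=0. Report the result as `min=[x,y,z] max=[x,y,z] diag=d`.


min=[-26.200,-1.600,-1.100] max=[4.000,28.600,18.700] diag=47.076

A = translate([-11.1, 13.5, -1.1]) cylinder(h=15.2, r=5.8) → bbox [-16.9,7.7,-1.1] .. [-5.3,19.3,14.1]
B = cylinder(h=4.6, r=9.3) → bbox [-9.3,-9.3,0] .. [9.3,9.3,4.6]
lo = A.lo+B.lo = [-16.9-9.3, 7.7-9.3, -1.1+0] = [-26.200,-1.600,-1.100]
hi = A.hi+B.hi = [-5.3+9.3, 19.3+9.3, 14.1+4.6] = [4.000,28.600,18.700]
diag = √(30.2²+30.2²+19.8²) = √2216.12 = 47.076


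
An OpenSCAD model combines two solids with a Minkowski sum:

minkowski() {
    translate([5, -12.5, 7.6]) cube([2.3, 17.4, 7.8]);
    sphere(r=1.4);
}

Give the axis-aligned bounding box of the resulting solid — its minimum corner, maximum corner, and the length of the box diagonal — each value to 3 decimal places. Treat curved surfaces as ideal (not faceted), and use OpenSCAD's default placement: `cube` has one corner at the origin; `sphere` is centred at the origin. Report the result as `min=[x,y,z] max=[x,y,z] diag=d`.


A = translate([5, -12.5, 7.6]) cube([2.3, 17.4, 7.8]) → bbox [5,-12.5,7.6] .. [7.3,4.9,15.4]
B = sphere(r=1.4) → bbox [-1.4,-1.4,-1.4] .. [1.4,1.4,1.4]
lo = A.lo+B.lo = [5-1.4, -12.5-1.4, 7.6-1.4] = [3.600,-13.900,6.200]
hi = A.hi+B.hi = [7.3+1.4, 4.9+1.4, 15.4+1.4] = [8.700,6.300,16.800]
diag = √(5.1²+20.2²+10.6²) = √546.41 = 23.375

min=[3.600,-13.900,6.200] max=[8.700,6.300,16.800] diag=23.375


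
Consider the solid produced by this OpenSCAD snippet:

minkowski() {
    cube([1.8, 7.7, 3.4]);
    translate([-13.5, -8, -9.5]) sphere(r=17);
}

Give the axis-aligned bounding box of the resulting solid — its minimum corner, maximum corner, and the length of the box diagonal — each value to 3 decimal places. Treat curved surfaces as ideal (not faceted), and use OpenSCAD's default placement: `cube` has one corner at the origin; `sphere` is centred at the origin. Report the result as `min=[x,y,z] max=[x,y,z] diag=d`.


min=[-30.500,-25.000,-26.500] max=[5.300,16.700,10.900] diag=66.478

A = translate([-13.5, -8, -9.5]) sphere(r=17) → bbox [-30.5,-25,-26.5] .. [3.5,9,7.5]
B = cube([1.8, 7.7, 3.4]) → bbox [0,0,0] .. [1.8,7.7,3.4]
lo = A.lo+B.lo = [-30.5+0, -25+0, -26.5+0] = [-30.500,-25.000,-26.500]
hi = A.hi+B.hi = [3.5+1.8, 9+7.7, 7.5+3.4] = [5.300,16.700,10.900]
diag = √(35.8²+41.7²+37.4²) = √4419.29 = 66.478


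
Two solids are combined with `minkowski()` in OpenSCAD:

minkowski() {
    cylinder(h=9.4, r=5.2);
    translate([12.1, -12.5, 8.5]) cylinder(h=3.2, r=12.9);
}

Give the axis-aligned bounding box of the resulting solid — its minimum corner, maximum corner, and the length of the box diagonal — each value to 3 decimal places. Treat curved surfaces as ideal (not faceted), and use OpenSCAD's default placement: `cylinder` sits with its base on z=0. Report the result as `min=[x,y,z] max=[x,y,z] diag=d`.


min=[-6.000,-30.600,8.500] max=[30.200,5.600,21.100] diag=52.722

A = translate([12.1, -12.5, 8.5]) cylinder(h=3.2, r=12.9) → bbox [-0.8,-25.4,8.5] .. [25,0.4,11.7]
B = cylinder(h=9.4, r=5.2) → bbox [-5.2,-5.2,0] .. [5.2,5.2,9.4]
lo = A.lo+B.lo = [-0.8-5.2, -25.4-5.2, 8.5+0] = [-6.000,-30.600,8.500]
hi = A.hi+B.hi = [25+5.2, 0.4+5.2, 11.7+9.4] = [30.200,5.600,21.100]
diag = √(36.2²+36.2²+12.6²) = √2779.64 = 52.722


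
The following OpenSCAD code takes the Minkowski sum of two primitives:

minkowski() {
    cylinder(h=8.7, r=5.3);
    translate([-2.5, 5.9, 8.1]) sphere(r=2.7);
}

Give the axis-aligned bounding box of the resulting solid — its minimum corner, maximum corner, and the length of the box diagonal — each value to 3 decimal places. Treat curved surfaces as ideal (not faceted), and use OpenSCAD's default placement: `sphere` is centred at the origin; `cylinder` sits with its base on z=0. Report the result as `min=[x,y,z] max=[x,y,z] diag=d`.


A = translate([-2.5, 5.9, 8.1]) sphere(r=2.7) → bbox [-5.2,3.2,5.4] .. [0.2,8.6,10.8]
B = cylinder(h=8.7, r=5.3) → bbox [-5.3,-5.3,0] .. [5.3,5.3,8.7]
lo = A.lo+B.lo = [-5.2-5.3, 3.2-5.3, 5.4+0] = [-10.500,-2.100,5.400]
hi = A.hi+B.hi = [0.2+5.3, 8.6+5.3, 10.8+8.7] = [5.500,13.900,19.500]
diag = √(16²+16²+14.1²) = √710.81 = 26.661

min=[-10.500,-2.100,5.400] max=[5.500,13.900,19.500] diag=26.661


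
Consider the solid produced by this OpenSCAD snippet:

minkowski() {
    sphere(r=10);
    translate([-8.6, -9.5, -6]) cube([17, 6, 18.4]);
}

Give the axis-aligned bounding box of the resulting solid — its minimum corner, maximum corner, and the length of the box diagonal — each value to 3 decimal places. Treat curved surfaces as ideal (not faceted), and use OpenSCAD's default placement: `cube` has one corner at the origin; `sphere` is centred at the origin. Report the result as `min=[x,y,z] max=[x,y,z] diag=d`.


A = translate([-8.6, -9.5, -6]) cube([17, 6, 18.4]) → bbox [-8.6,-9.5,-6] .. [8.4,-3.5,12.4]
B = sphere(r=10) → bbox [-10,-10,-10] .. [10,10,10]
lo = A.lo+B.lo = [-8.6-10, -9.5-10, -6-10] = [-18.600,-19.500,-16.000]
hi = A.hi+B.hi = [8.4+10, -3.5+10, 12.4+10] = [18.400,6.500,22.400]
diag = √(37²+26²+38.4²) = √3519.56 = 59.326

min=[-18.600,-19.500,-16.000] max=[18.400,6.500,22.400] diag=59.326


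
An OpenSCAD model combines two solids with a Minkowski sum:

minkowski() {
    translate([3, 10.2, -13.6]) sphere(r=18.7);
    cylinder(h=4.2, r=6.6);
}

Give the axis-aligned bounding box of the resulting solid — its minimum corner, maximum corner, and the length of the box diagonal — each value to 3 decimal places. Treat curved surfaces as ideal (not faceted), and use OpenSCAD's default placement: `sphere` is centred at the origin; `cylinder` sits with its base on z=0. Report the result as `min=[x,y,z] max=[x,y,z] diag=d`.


min=[-22.300,-15.100,-32.300] max=[28.300,35.500,9.300] diag=82.772

A = translate([3, 10.2, -13.6]) sphere(r=18.7) → bbox [-15.7,-8.5,-32.3] .. [21.7,28.9,5.1]
B = cylinder(h=4.2, r=6.6) → bbox [-6.6,-6.6,0] .. [6.6,6.6,4.2]
lo = A.lo+B.lo = [-15.7-6.6, -8.5-6.6, -32.3+0] = [-22.300,-15.100,-32.300]
hi = A.hi+B.hi = [21.7+6.6, 28.9+6.6, 5.1+4.2] = [28.300,35.500,9.300]
diag = √(50.6²+50.6²+41.6²) = √6851.28 = 82.772


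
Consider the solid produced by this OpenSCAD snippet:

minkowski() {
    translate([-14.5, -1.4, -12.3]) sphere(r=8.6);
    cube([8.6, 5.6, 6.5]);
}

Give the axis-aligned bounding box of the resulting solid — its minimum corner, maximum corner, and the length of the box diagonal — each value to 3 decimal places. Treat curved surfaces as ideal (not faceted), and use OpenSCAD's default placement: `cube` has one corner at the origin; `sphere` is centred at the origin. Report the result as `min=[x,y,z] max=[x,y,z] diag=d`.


min=[-23.100,-10.000,-20.900] max=[2.700,12.800,2.800] diag=41.799

A = translate([-14.5, -1.4, -12.3]) sphere(r=8.6) → bbox [-23.1,-10,-20.9] .. [-5.9,7.2,-3.7]
B = cube([8.6, 5.6, 6.5]) → bbox [0,0,0] .. [8.6,5.6,6.5]
lo = A.lo+B.lo = [-23.1+0, -10+0, -20.9+0] = [-23.100,-10.000,-20.900]
hi = A.hi+B.hi = [-5.9+8.6, 7.2+5.6, -3.7+6.5] = [2.700,12.800,2.800]
diag = √(25.8²+22.8²+23.7²) = √1747.17 = 41.799


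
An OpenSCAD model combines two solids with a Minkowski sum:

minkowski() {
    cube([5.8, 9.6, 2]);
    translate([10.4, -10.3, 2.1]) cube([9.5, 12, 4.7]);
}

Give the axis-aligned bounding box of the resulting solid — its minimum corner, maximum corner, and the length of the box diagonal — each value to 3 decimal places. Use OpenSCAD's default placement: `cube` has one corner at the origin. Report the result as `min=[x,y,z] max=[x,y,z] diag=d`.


A = translate([10.4, -10.3, 2.1]) cube([9.5, 12, 4.7]) → bbox [10.4,-10.3,2.1] .. [19.9,1.7,6.8]
B = cube([5.8, 9.6, 2]) → bbox [0,0,0] .. [5.8,9.6,2]
lo = A.lo+B.lo = [10.4+0, -10.3+0, 2.1+0] = [10.400,-10.300,2.100]
hi = A.hi+B.hi = [19.9+5.8, 1.7+9.6, 6.8+2] = [25.700,11.300,8.800]
diag = √(15.3²+21.6²+6.7²) = √745.54 = 27.305

min=[10.400,-10.300,2.100] max=[25.700,11.300,8.800] diag=27.305


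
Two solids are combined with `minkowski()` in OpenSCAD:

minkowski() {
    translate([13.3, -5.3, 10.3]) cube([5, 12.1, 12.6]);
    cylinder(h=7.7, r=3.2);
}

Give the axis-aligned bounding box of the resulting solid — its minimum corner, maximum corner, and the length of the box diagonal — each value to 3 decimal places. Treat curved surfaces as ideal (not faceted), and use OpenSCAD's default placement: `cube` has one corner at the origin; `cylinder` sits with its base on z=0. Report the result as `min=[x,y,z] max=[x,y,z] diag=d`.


min=[10.100,-8.500,10.300] max=[21.500,10.000,30.600] diag=29.737

A = translate([13.3, -5.3, 10.3]) cube([5, 12.1, 12.6]) → bbox [13.3,-5.3,10.3] .. [18.3,6.8,22.9]
B = cylinder(h=7.7, r=3.2) → bbox [-3.2,-3.2,0] .. [3.2,3.2,7.7]
lo = A.lo+B.lo = [13.3-3.2, -5.3-3.2, 10.3+0] = [10.100,-8.500,10.300]
hi = A.hi+B.hi = [18.3+3.2, 6.8+3.2, 22.9+7.7] = [21.500,10.000,30.600]
diag = √(11.4²+18.5²+20.3²) = √884.3 = 29.737


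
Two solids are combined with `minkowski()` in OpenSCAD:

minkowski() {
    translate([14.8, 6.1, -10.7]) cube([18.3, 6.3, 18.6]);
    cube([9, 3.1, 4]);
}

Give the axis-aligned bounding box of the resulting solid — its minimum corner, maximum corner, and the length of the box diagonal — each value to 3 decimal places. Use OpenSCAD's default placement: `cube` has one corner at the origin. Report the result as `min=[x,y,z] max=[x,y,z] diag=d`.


min=[14.800,6.100,-10.700] max=[42.100,15.500,11.900] diag=36.666

A = translate([14.8, 6.1, -10.7]) cube([18.3, 6.3, 18.6]) → bbox [14.8,6.1,-10.7] .. [33.1,12.4,7.9]
B = cube([9, 3.1, 4]) → bbox [0,0,0] .. [9,3.1,4]
lo = A.lo+B.lo = [14.8+0, 6.1+0, -10.7+0] = [14.800,6.100,-10.700]
hi = A.hi+B.hi = [33.1+9, 12.4+3.1, 7.9+4] = [42.100,15.500,11.900]
diag = √(27.3²+9.4²+22.6²) = √1344.41 = 36.666


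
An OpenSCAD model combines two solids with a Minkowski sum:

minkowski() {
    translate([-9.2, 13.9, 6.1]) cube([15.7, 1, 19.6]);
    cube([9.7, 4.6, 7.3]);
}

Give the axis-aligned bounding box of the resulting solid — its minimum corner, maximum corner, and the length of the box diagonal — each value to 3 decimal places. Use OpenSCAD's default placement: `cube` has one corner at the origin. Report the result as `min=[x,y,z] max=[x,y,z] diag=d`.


min=[-9.200,13.900,6.100] max=[16.200,19.500,33.000] diag=37.418

A = translate([-9.2, 13.9, 6.1]) cube([15.7, 1, 19.6]) → bbox [-9.2,13.9,6.1] .. [6.5,14.9,25.7]
B = cube([9.7, 4.6, 7.3]) → bbox [0,0,0] .. [9.7,4.6,7.3]
lo = A.lo+B.lo = [-9.2+0, 13.9+0, 6.1+0] = [-9.200,13.900,6.100]
hi = A.hi+B.hi = [6.5+9.7, 14.9+4.6, 25.7+7.3] = [16.200,19.500,33.000]
diag = √(25.4²+5.6²+26.9²) = √1400.13 = 37.418


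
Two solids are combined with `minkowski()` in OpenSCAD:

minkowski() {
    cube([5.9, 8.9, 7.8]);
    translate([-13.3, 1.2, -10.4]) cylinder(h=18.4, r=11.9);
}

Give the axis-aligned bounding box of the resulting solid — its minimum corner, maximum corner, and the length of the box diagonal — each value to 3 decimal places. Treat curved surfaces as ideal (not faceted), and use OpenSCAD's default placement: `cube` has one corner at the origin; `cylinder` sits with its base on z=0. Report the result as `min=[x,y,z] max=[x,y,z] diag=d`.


min=[-25.200,-10.700,-10.400] max=[4.500,22.000,15.800] diag=51.360

A = translate([-13.3, 1.2, -10.4]) cylinder(h=18.4, r=11.9) → bbox [-25.2,-10.7,-10.4] .. [-1.4,13.1,8]
B = cube([5.9, 8.9, 7.8]) → bbox [0,0,0] .. [5.9,8.9,7.8]
lo = A.lo+B.lo = [-25.2+0, -10.7+0, -10.4+0] = [-25.200,-10.700,-10.400]
hi = A.hi+B.hi = [-1.4+5.9, 13.1+8.9, 8+7.8] = [4.500,22.000,15.800]
diag = √(29.7²+32.7²+26.2²) = √2637.82 = 51.360


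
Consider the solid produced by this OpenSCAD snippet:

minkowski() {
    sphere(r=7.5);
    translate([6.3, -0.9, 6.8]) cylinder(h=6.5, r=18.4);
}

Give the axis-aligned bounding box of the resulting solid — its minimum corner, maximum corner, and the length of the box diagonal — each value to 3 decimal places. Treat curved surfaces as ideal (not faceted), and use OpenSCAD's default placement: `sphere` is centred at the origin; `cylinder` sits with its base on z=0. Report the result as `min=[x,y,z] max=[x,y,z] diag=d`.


min=[-19.600,-26.800,-0.700] max=[32.200,25.000,20.800] diag=76.346

A = translate([6.3, -0.9, 6.8]) cylinder(h=6.5, r=18.4) → bbox [-12.1,-19.3,6.8] .. [24.7,17.5,13.3]
B = sphere(r=7.5) → bbox [-7.5,-7.5,-7.5] .. [7.5,7.5,7.5]
lo = A.lo+B.lo = [-12.1-7.5, -19.3-7.5, 6.8-7.5] = [-19.600,-26.800,-0.700]
hi = A.hi+B.hi = [24.7+7.5, 17.5+7.5, 13.3+7.5] = [32.200,25.000,20.800]
diag = √(51.8²+51.8²+21.5²) = √5828.73 = 76.346


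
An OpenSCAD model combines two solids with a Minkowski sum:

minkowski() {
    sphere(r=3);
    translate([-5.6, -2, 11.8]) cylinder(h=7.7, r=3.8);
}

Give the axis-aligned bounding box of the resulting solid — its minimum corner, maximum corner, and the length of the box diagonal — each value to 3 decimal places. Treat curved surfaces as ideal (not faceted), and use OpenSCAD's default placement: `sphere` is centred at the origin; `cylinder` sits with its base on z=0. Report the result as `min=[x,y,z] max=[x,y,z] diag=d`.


A = translate([-5.6, -2, 11.8]) cylinder(h=7.7, r=3.8) → bbox [-9.4,-5.8,11.8] .. [-1.8,1.8,19.5]
B = sphere(r=3) → bbox [-3,-3,-3] .. [3,3,3]
lo = A.lo+B.lo = [-9.4-3, -5.8-3, 11.8-3] = [-12.400,-8.800,8.800]
hi = A.hi+B.hi = [-1.8+3, 1.8+3, 19.5+3] = [1.200,4.800,22.500]
diag = √(13.6²+13.6²+13.7²) = √557.61 = 23.614

min=[-12.400,-8.800,8.800] max=[1.200,4.800,22.500] diag=23.614


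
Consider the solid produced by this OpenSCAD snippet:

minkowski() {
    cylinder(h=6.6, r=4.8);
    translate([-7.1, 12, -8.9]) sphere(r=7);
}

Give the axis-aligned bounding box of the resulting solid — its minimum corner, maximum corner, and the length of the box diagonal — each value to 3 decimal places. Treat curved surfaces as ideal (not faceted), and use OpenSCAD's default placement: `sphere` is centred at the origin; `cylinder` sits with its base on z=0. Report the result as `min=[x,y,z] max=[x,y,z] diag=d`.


min=[-18.900,0.200,-15.900] max=[4.700,23.800,4.700] diag=39.221

A = translate([-7.1, 12, -8.9]) sphere(r=7) → bbox [-14.1,5,-15.9] .. [-0.1,19,-1.9]
B = cylinder(h=6.6, r=4.8) → bbox [-4.8,-4.8,0] .. [4.8,4.8,6.6]
lo = A.lo+B.lo = [-14.1-4.8, 5-4.8, -15.9+0] = [-18.900,0.200,-15.900]
hi = A.hi+B.hi = [-0.1+4.8, 19+4.8, -1.9+6.6] = [4.700,23.800,4.700]
diag = √(23.6²+23.6²+20.6²) = √1538.28 = 39.221


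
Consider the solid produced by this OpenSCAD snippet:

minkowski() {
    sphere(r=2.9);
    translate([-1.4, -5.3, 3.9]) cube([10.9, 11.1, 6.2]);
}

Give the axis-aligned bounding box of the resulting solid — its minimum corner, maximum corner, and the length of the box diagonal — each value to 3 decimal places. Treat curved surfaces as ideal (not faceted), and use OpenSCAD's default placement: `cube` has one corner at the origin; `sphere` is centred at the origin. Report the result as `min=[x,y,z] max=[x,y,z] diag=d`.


A = translate([-1.4, -5.3, 3.9]) cube([10.9, 11.1, 6.2]) → bbox [-1.4,-5.3,3.9] .. [9.5,5.8,10.1]
B = sphere(r=2.9) → bbox [-2.9,-2.9,-2.9] .. [2.9,2.9,2.9]
lo = A.lo+B.lo = [-1.4-2.9, -5.3-2.9, 3.9-2.9] = [-4.300,-8.200,1.000]
hi = A.hi+B.hi = [9.5+2.9, 5.8+2.9, 10.1+2.9] = [12.400,8.700,13.000]
diag = √(16.7²+16.9²+12²) = √708.5 = 26.618

min=[-4.300,-8.200,1.000] max=[12.400,8.700,13.000] diag=26.618


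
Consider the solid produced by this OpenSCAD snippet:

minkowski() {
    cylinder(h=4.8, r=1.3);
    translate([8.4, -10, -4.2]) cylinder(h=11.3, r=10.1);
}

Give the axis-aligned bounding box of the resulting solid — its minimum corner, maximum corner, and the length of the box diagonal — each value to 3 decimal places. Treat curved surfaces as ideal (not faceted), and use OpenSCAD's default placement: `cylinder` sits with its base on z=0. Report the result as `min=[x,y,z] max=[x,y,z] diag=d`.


min=[-3.000,-21.400,-4.200] max=[19.800,1.400,11.900] diag=36.040

A = translate([8.4, -10, -4.2]) cylinder(h=11.3, r=10.1) → bbox [-1.7,-20.1,-4.2] .. [18.5,0.1,7.1]
B = cylinder(h=4.8, r=1.3) → bbox [-1.3,-1.3,0] .. [1.3,1.3,4.8]
lo = A.lo+B.lo = [-1.7-1.3, -20.1-1.3, -4.2+0] = [-3.000,-21.400,-4.200]
hi = A.hi+B.hi = [18.5+1.3, 0.1+1.3, 7.1+4.8] = [19.800,1.400,11.900]
diag = √(22.8²+22.8²+16.1²) = √1298.89 = 36.040


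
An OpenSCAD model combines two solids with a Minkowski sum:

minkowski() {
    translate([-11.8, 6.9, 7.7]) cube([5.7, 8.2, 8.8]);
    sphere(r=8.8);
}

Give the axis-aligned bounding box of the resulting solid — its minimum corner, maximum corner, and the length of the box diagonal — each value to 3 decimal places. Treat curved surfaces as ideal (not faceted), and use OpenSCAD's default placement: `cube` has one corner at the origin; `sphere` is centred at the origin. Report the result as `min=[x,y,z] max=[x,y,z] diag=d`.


min=[-20.600,-1.900,-1.100] max=[2.700,23.900,25.300] diag=43.652

A = translate([-11.8, 6.9, 7.7]) cube([5.7, 8.2, 8.8]) → bbox [-11.8,6.9,7.7] .. [-6.1,15.1,16.5]
B = sphere(r=8.8) → bbox [-8.8,-8.8,-8.8] .. [8.8,8.8,8.8]
lo = A.lo+B.lo = [-11.8-8.8, 6.9-8.8, 7.7-8.8] = [-20.600,-1.900,-1.100]
hi = A.hi+B.hi = [-6.1+8.8, 15.1+8.8, 16.5+8.8] = [2.700,23.900,25.300]
diag = √(23.3²+25.8²+26.4²) = √1905.49 = 43.652


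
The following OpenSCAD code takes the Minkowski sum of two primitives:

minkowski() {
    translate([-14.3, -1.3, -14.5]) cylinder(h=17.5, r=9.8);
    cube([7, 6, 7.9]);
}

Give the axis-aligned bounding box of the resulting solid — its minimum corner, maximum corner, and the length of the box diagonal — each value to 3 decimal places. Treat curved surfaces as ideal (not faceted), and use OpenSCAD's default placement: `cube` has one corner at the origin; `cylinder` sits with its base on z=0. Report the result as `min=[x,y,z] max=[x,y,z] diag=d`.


min=[-24.100,-11.100,-14.500] max=[2.500,14.500,10.900] diag=44.812

A = translate([-14.3, -1.3, -14.5]) cylinder(h=17.5, r=9.8) → bbox [-24.1,-11.1,-14.5] .. [-4.5,8.5,3]
B = cube([7, 6, 7.9]) → bbox [0,0,0] .. [7,6,7.9]
lo = A.lo+B.lo = [-24.1+0, -11.1+0, -14.5+0] = [-24.100,-11.100,-14.500]
hi = A.hi+B.hi = [-4.5+7, 8.5+6, 3+7.9] = [2.500,14.500,10.900]
diag = √(26.6²+25.6²+25.4²) = √2008.08 = 44.812


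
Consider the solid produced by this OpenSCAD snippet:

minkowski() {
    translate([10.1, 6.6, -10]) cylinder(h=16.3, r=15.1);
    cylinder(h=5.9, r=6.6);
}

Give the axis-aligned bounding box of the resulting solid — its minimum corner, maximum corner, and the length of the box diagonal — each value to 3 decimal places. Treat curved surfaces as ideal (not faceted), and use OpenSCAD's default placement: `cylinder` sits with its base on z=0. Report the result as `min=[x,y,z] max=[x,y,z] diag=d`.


A = translate([10.1, 6.6, -10]) cylinder(h=16.3, r=15.1) → bbox [-5,-8.5,-10] .. [25.2,21.7,6.3]
B = cylinder(h=5.9, r=6.6) → bbox [-6.6,-6.6,0] .. [6.6,6.6,5.9]
lo = A.lo+B.lo = [-5-6.6, -8.5-6.6, -10+0] = [-11.600,-15.100,-10.000]
hi = A.hi+B.hi = [25.2+6.6, 21.7+6.6, 6.3+5.9] = [31.800,28.300,12.200]
diag = √(43.4²+43.4²+22.2²) = √4259.96 = 65.268

min=[-11.600,-15.100,-10.000] max=[31.800,28.300,12.200] diag=65.268


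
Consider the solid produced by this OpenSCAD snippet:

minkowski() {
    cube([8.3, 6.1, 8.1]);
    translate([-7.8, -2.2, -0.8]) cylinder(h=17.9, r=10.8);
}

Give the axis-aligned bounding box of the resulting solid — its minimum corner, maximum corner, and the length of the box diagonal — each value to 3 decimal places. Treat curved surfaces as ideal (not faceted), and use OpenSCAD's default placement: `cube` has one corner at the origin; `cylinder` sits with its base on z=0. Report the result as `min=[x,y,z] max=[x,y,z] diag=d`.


A = translate([-7.8, -2.2, -0.8]) cylinder(h=17.9, r=10.8) → bbox [-18.6,-13,-0.8] .. [3,8.6,17.1]
B = cube([8.3, 6.1, 8.1]) → bbox [0,0,0] .. [8.3,6.1,8.1]
lo = A.lo+B.lo = [-18.6+0, -13+0, -0.8+0] = [-18.600,-13.000,-0.800]
hi = A.hi+B.hi = [3+8.3, 8.6+6.1, 17.1+8.1] = [11.300,14.700,25.200]
diag = √(29.9²+27.7²+26²) = √2337.3 = 48.346

min=[-18.600,-13.000,-0.800] max=[11.300,14.700,25.200] diag=48.346


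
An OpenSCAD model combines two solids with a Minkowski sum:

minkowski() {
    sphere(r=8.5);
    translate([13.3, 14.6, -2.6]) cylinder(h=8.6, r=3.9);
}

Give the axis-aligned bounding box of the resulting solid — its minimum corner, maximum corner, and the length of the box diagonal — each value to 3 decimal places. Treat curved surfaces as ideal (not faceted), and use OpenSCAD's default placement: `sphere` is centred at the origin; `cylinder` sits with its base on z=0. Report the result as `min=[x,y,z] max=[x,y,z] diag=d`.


A = translate([13.3, 14.6, -2.6]) cylinder(h=8.6, r=3.9) → bbox [9.4,10.7,-2.6] .. [17.2,18.5,6]
B = sphere(r=8.5) → bbox [-8.5,-8.5,-8.5] .. [8.5,8.5,8.5]
lo = A.lo+B.lo = [9.4-8.5, 10.7-8.5, -2.6-8.5] = [0.900,2.200,-11.100]
hi = A.hi+B.hi = [17.2+8.5, 18.5+8.5, 6+8.5] = [25.700,27.000,14.500]
diag = √(24.8²+24.8²+25.6²) = √1885.44 = 43.422

min=[0.900,2.200,-11.100] max=[25.700,27.000,14.500] diag=43.422


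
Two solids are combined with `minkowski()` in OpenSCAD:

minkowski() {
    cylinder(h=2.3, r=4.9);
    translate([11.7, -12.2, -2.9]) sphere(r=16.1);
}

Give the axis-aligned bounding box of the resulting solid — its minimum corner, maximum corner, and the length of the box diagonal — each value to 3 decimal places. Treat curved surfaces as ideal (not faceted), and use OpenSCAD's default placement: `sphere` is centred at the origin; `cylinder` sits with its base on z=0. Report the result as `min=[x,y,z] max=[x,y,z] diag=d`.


min=[-9.300,-33.200,-19.000] max=[32.700,8.800,15.500] diag=68.690

A = translate([11.7, -12.2, -2.9]) sphere(r=16.1) → bbox [-4.4,-28.3,-19] .. [27.8,3.9,13.2]
B = cylinder(h=2.3, r=4.9) → bbox [-4.9,-4.9,0] .. [4.9,4.9,2.3]
lo = A.lo+B.lo = [-4.4-4.9, -28.3-4.9, -19+0] = [-9.300,-33.200,-19.000]
hi = A.hi+B.hi = [27.8+4.9, 3.9+4.9, 13.2+2.3] = [32.700,8.800,15.500]
diag = √(42²+42²+34.5²) = √4718.25 = 68.690


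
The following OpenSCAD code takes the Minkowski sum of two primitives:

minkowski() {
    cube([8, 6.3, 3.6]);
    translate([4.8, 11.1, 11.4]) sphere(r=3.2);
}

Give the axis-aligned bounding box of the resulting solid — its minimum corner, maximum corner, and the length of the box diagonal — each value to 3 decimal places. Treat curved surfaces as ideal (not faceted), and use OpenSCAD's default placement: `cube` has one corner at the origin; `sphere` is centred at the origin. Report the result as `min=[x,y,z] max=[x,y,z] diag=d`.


A = translate([4.8, 11.1, 11.4]) sphere(r=3.2) → bbox [1.6,7.9,8.2] .. [8,14.3,14.6]
B = cube([8, 6.3, 3.6]) → bbox [0,0,0] .. [8,6.3,3.6]
lo = A.lo+B.lo = [1.6+0, 7.9+0, 8.2+0] = [1.600,7.900,8.200]
hi = A.hi+B.hi = [8+8, 14.3+6.3, 14.6+3.6] = [16.000,20.600,18.200]
diag = √(14.4²+12.7²+10²) = √468.65 = 21.648

min=[1.600,7.900,8.200] max=[16.000,20.600,18.200] diag=21.648


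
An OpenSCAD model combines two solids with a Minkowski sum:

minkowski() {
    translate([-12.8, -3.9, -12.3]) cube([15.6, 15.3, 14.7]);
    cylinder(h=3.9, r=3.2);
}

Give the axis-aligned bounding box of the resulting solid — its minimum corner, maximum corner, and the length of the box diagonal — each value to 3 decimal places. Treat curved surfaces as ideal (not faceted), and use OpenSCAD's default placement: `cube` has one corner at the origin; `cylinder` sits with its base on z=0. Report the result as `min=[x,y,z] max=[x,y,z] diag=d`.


min=[-16.000,-7.100,-12.300] max=[6.000,14.600,6.300] diag=36.067

A = translate([-12.8, -3.9, -12.3]) cube([15.6, 15.3, 14.7]) → bbox [-12.8,-3.9,-12.3] .. [2.8,11.4,2.4]
B = cylinder(h=3.9, r=3.2) → bbox [-3.2,-3.2,0] .. [3.2,3.2,3.9]
lo = A.lo+B.lo = [-12.8-3.2, -3.9-3.2, -12.3+0] = [-16.000,-7.100,-12.300]
hi = A.hi+B.hi = [2.8+3.2, 11.4+3.2, 2.4+3.9] = [6.000,14.600,6.300]
diag = √(22²+21.7²+18.6²) = √1300.85 = 36.067


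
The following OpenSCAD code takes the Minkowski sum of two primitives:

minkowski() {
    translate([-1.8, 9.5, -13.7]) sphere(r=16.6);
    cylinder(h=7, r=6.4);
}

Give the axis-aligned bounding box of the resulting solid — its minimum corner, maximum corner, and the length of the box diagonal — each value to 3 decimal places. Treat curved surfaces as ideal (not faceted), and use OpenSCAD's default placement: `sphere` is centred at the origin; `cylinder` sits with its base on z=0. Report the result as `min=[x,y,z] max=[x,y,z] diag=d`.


A = translate([-1.8, 9.5, -13.7]) sphere(r=16.6) → bbox [-18.4,-7.1,-30.3] .. [14.8,26.1,2.9]
B = cylinder(h=7, r=6.4) → bbox [-6.4,-6.4,0] .. [6.4,6.4,7]
lo = A.lo+B.lo = [-18.4-6.4, -7.1-6.4, -30.3+0] = [-24.800,-13.500,-30.300]
hi = A.hi+B.hi = [14.8+6.4, 26.1+6.4, 2.9+7] = [21.200,32.500,9.900]
diag = √(46²+46²+40.2²) = √5848.04 = 76.472

min=[-24.800,-13.500,-30.300] max=[21.200,32.500,9.900] diag=76.472


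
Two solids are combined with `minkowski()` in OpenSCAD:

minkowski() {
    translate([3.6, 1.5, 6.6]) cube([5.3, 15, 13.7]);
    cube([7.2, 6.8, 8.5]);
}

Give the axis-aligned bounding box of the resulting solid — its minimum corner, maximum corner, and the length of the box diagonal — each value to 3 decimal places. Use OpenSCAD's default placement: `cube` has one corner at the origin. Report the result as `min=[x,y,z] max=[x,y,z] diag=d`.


A = translate([3.6, 1.5, 6.6]) cube([5.3, 15, 13.7]) → bbox [3.6,1.5,6.6] .. [8.9,16.5,20.3]
B = cube([7.2, 6.8, 8.5]) → bbox [0,0,0] .. [7.2,6.8,8.5]
lo = A.lo+B.lo = [3.6+0, 1.5+0, 6.6+0] = [3.600,1.500,6.600]
hi = A.hi+B.hi = [8.9+7.2, 16.5+6.8, 20.3+8.5] = [16.100,23.300,28.800]
diag = √(12.5²+21.8²+22.2²) = √1124.33 = 33.531

min=[3.600,1.500,6.600] max=[16.100,23.300,28.800] diag=33.531


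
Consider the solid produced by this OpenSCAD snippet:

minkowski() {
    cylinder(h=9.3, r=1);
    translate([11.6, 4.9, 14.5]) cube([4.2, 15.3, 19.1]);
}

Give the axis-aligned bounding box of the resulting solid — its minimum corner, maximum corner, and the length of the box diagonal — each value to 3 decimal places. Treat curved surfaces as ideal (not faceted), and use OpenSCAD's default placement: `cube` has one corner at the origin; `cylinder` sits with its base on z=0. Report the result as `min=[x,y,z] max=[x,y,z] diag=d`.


min=[10.600,3.900,14.500] max=[16.800,21.200,42.900] diag=33.827

A = translate([11.6, 4.9, 14.5]) cube([4.2, 15.3, 19.1]) → bbox [11.6,4.9,14.5] .. [15.8,20.2,33.6]
B = cylinder(h=9.3, r=1) → bbox [-1,-1,0] .. [1,1,9.3]
lo = A.lo+B.lo = [11.6-1, 4.9-1, 14.5+0] = [10.600,3.900,14.500]
hi = A.hi+B.hi = [15.8+1, 20.2+1, 33.6+9.3] = [16.800,21.200,42.900]
diag = √(6.2²+17.3²+28.4²) = √1144.29 = 33.827


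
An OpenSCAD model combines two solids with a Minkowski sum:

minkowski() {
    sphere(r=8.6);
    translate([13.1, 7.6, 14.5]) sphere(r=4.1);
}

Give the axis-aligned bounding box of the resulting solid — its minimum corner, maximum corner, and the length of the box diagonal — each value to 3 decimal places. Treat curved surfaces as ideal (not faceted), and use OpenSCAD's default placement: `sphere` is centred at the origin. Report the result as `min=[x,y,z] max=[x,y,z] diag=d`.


A = translate([13.1, 7.6, 14.5]) sphere(r=4.1) → bbox [9,3.5,10.4] .. [17.2,11.7,18.6]
B = sphere(r=8.6) → bbox [-8.6,-8.6,-8.6] .. [8.6,8.6,8.6]
lo = A.lo+B.lo = [9-8.6, 3.5-8.6, 10.4-8.6] = [0.400,-5.100,1.800]
hi = A.hi+B.hi = [17.2+8.6, 11.7+8.6, 18.6+8.6] = [25.800,20.300,27.200]
diag = √(25.4²+25.4²+25.4²) = √1935.48 = 43.994

min=[0.400,-5.100,1.800] max=[25.800,20.300,27.200] diag=43.994


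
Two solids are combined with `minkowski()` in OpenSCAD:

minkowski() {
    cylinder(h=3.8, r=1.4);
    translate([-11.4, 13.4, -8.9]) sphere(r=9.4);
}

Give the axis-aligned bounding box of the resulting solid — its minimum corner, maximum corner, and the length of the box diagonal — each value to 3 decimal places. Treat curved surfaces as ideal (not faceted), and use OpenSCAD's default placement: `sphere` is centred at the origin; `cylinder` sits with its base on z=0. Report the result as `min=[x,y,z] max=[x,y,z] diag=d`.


A = translate([-11.4, 13.4, -8.9]) sphere(r=9.4) → bbox [-20.8,4,-18.3] .. [-2,22.8,0.5]
B = cylinder(h=3.8, r=1.4) → bbox [-1.4,-1.4,0] .. [1.4,1.4,3.8]
lo = A.lo+B.lo = [-20.8-1.4, 4-1.4, -18.3+0] = [-22.200,2.600,-18.300]
hi = A.hi+B.hi = [-2+1.4, 22.8+1.4, 0.5+3.8] = [-0.600,24.200,4.300]
diag = √(21.6²+21.6²+22.6²) = √1443.88 = 37.998

min=[-22.200,2.600,-18.300] max=[-0.600,24.200,4.300] diag=37.998


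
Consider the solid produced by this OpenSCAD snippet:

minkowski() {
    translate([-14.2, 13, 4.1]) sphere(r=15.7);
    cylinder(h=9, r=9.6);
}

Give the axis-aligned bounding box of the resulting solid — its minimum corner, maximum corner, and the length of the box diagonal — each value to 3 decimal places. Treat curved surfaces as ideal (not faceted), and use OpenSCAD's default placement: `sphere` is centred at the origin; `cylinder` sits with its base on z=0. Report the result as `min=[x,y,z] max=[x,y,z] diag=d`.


min=[-39.500,-12.300,-11.600] max=[11.100,38.300,28.800] diag=82.176

A = translate([-14.2, 13, 4.1]) sphere(r=15.7) → bbox [-29.9,-2.7,-11.6] .. [1.5,28.7,19.8]
B = cylinder(h=9, r=9.6) → bbox [-9.6,-9.6,0] .. [9.6,9.6,9]
lo = A.lo+B.lo = [-29.9-9.6, -2.7-9.6, -11.6+0] = [-39.500,-12.300,-11.600]
hi = A.hi+B.hi = [1.5+9.6, 28.7+9.6, 19.8+9] = [11.100,38.300,28.800]
diag = √(50.6²+50.6²+40.4²) = √6752.88 = 82.176


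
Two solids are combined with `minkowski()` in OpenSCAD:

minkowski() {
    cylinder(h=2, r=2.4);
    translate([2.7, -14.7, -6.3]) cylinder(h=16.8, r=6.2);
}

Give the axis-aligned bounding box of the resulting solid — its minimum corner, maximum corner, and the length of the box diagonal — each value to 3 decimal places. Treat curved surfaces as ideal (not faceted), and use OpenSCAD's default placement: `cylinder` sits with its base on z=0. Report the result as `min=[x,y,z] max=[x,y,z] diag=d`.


min=[-5.900,-23.300,-6.300] max=[11.300,-6.100,12.500] diag=30.743

A = translate([2.7, -14.7, -6.3]) cylinder(h=16.8, r=6.2) → bbox [-3.5,-20.9,-6.3] .. [8.9,-8.5,10.5]
B = cylinder(h=2, r=2.4) → bbox [-2.4,-2.4,0] .. [2.4,2.4,2]
lo = A.lo+B.lo = [-3.5-2.4, -20.9-2.4, -6.3+0] = [-5.900,-23.300,-6.300]
hi = A.hi+B.hi = [8.9+2.4, -8.5+2.4, 10.5+2] = [11.300,-6.100,12.500]
diag = √(17.2²+17.2²+18.8²) = √945.12 = 30.743


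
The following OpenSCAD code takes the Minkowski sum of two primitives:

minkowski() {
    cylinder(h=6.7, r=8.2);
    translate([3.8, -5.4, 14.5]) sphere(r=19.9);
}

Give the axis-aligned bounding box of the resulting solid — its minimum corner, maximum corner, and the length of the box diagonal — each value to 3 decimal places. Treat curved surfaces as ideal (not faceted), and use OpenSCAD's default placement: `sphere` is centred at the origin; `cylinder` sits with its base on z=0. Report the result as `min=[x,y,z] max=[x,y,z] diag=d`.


min=[-24.300,-33.500,-5.400] max=[31.900,22.700,41.100] diag=92.082

A = translate([3.8, -5.4, 14.5]) sphere(r=19.9) → bbox [-16.1,-25.3,-5.4] .. [23.7,14.5,34.4]
B = cylinder(h=6.7, r=8.2) → bbox [-8.2,-8.2,0] .. [8.2,8.2,6.7]
lo = A.lo+B.lo = [-16.1-8.2, -25.3-8.2, -5.4+0] = [-24.300,-33.500,-5.400]
hi = A.hi+B.hi = [23.7+8.2, 14.5+8.2, 34.4+6.7] = [31.900,22.700,41.100]
diag = √(56.2²+56.2²+46.5²) = √8479.13 = 92.082
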